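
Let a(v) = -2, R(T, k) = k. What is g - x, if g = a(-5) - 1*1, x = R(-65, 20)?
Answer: -23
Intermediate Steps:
x = 20
g = -3 (g = -2 - 1*1 = -2 - 1 = -3)
g - x = -3 - 1*20 = -3 - 20 = -23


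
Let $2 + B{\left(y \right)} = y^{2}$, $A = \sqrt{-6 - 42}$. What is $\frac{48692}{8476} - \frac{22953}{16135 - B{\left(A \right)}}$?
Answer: $\frac{3804682}{879385} \approx 4.3265$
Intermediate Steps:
$A = 4 i \sqrt{3}$ ($A = \sqrt{-48} = 4 i \sqrt{3} \approx 6.9282 i$)
$B{\left(y \right)} = -2 + y^{2}$
$\frac{48692}{8476} - \frac{22953}{16135 - B{\left(A \right)}} = \frac{48692}{8476} - \frac{22953}{16135 - \left(-2 + \left(4 i \sqrt{3}\right)^{2}\right)} = 48692 \cdot \frac{1}{8476} - \frac{22953}{16135 - \left(-2 - 48\right)} = \frac{12173}{2119} - \frac{22953}{16135 - -50} = \frac{12173}{2119} - \frac{22953}{16135 + 50} = \frac{12173}{2119} - \frac{22953}{16185} = \frac{12173}{2119} - \frac{7651}{5395} = \frac{3804682}{879385}$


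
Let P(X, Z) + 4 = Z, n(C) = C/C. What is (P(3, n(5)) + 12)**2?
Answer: 81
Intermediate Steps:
n(C) = 1
P(X, Z) = -4 + Z
(P(3, n(5)) + 12)**2 = ((-4 + 1) + 12)**2 = (-3 + 12)**2 = 9**2 = 81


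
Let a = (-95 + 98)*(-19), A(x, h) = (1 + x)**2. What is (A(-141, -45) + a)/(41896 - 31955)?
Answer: 19543/9941 ≈ 1.9659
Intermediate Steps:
a = -57 (a = 3*(-19) = -57)
(A(-141, -45) + a)/(41896 - 31955) = ((1 - 141)**2 - 57)/(41896 - 31955) = ((-140)**2 - 57)/9941 = (19600 - 57)*(1/9941) = 19543*(1/9941) = 19543/9941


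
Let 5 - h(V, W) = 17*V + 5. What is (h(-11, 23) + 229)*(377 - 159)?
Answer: 90688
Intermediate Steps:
h(V, W) = -17*V (h(V, W) = 5 - (17*V + 5) = 5 - (5 + 17*V) = 5 + (-5 - 17*V) = -17*V)
(h(-11, 23) + 229)*(377 - 159) = (-17*(-11) + 229)*(377 - 159) = (187 + 229)*218 = 416*218 = 90688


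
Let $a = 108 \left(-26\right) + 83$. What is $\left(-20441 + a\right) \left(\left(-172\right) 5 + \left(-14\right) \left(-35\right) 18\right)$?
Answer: $-184401360$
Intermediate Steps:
$a = -2725$ ($a = -2808 + 83 = -2725$)
$\left(-20441 + a\right) \left(\left(-172\right) 5 + \left(-14\right) \left(-35\right) 18\right) = \left(-20441 - 2725\right) \left(\left(-172\right) 5 + \left(-14\right) \left(-35\right) 18\right) = - 23166 \left(-860 + 490 \cdot 18\right) = - 23166 \left(-860 + 8820\right) = \left(-23166\right) 7960 = -184401360$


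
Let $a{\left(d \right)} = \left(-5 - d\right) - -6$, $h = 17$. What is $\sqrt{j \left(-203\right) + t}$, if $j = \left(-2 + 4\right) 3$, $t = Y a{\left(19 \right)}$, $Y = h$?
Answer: $2 i \sqrt{381} \approx 39.038 i$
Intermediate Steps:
$Y = 17$
$a{\left(d \right)} = 1 - d$ ($a{\left(d \right)} = \left(-5 - d\right) + 6 = 1 - d$)
$t = -306$ ($t = 17 \left(1 - 19\right) = 17 \left(-18\right) = -306$)
$j = 6$ ($j = 2 \cdot 3 = 6$)
$\sqrt{j \left(-203\right) + t} = \sqrt{6 \left(-203\right) - 306} = \sqrt{-1218 - 306} = \sqrt{-1524} = 2 i \sqrt{381}$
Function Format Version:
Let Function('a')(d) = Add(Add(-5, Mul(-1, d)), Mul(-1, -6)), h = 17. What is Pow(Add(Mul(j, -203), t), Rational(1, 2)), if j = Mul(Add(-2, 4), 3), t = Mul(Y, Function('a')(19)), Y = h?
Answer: Mul(2, I, Pow(381, Rational(1, 2))) ≈ Mul(39.038, I)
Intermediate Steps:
Y = 17
Function('a')(d) = Add(1, Mul(-1, d)) (Function('a')(d) = Add(Add(-5, Mul(-1, d)), 6) = Add(1, Mul(-1, d)))
t = -306 (t = Mul(17, Add(1, Mul(-1, 19))) = Mul(17, Add(1, -19)) = Mul(17, -18) = -306)
j = 6 (j = Mul(2, 3) = 6)
Pow(Add(Mul(j, -203), t), Rational(1, 2)) = Pow(Add(Mul(6, -203), -306), Rational(1, 2)) = Pow(Add(-1218, -306), Rational(1, 2)) = Pow(-1524, Rational(1, 2)) = Mul(2, I, Pow(381, Rational(1, 2)))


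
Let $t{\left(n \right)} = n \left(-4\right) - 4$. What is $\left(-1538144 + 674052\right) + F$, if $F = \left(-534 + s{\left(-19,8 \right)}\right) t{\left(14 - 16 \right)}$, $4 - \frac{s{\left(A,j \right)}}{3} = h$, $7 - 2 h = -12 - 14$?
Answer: $-866378$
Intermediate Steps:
$h = \frac{33}{2}$ ($h = \frac{7}{2} - \frac{-12 - 14}{2} = \frac{7}{2} - -13 = \frac{7}{2} + 13 = \frac{33}{2} \approx 16.5$)
$s{\left(A,j \right)} = - \frac{75}{2}$ ($s{\left(A,j \right)} = 12 - \frac{99}{2} = - \frac{75}{2}$)
$t{\left(n \right)} = -4 - 4 n$ ($t{\left(n \right)} = - 4 n - 4 = -4 - 4 n$)
$F = -2286$ ($F = \left(-534 - \frac{75}{2}\right) \left(-4 - 4 \left(14 - 16\right)\right) = - \frac{1143 \left(-4 - 4 \left(14 - 16\right)\right)}{2} = - \frac{1143 \left(-4 - -8\right)}{2} = - \frac{1143 \left(-4 + 8\right)}{2} = \left(- \frac{1143}{2}\right) 4 = -2286$)
$\left(-1538144 + 674052\right) + F = \left(-1538144 + 674052\right) - 2286 = -864092 - 2286 = -866378$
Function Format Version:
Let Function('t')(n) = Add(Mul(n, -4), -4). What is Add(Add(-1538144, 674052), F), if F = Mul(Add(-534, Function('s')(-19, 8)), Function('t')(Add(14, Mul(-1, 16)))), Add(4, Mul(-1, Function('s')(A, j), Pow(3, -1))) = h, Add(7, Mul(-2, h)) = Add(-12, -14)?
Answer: -866378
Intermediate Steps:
h = Rational(33, 2) (h = Add(Rational(7, 2), Mul(Rational(-1, 2), Add(-12, -14))) = Add(Rational(7, 2), Mul(Rational(-1, 2), -26)) = Add(Rational(7, 2), 13) = Rational(33, 2) ≈ 16.500)
Function('s')(A, j) = Rational(-75, 2) (Function('s')(A, j) = Add(12, Mul(-3, Rational(33, 2))) = Add(12, Rational(-99, 2)) = Rational(-75, 2))
Function('t')(n) = Add(-4, Mul(-4, n)) (Function('t')(n) = Add(Mul(-4, n), -4) = Add(-4, Mul(-4, n)))
F = -2286 (F = Mul(Add(-534, Rational(-75, 2)), Add(-4, Mul(-4, Add(14, Mul(-1, 16))))) = Mul(Rational(-1143, 2), Add(-4, Mul(-4, Add(14, -16)))) = Mul(Rational(-1143, 2), Add(-4, Mul(-4, -2))) = Mul(Rational(-1143, 2), Add(-4, 8)) = Mul(Rational(-1143, 2), 4) = -2286)
Add(Add(-1538144, 674052), F) = Add(Add(-1538144, 674052), -2286) = Add(-864092, -2286) = -866378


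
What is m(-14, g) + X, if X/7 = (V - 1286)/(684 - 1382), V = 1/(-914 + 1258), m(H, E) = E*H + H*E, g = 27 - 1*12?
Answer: -97750359/240112 ≈ -407.10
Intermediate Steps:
g = 15 (g = 27 - 12 = 15)
m(H, E) = 2*E*H (m(H, E) = E*H + E*H = 2*E*H)
V = 1/344 ≈ 0.0029070
X = 3096681/240112 (X = 7*((1/344 - 1286)/(684 - 1382)) = 7*(-442383/344/(-698)) = 7*(-442383/344*(-1/698)) = 7*(442383/240112) = 3096681/240112 ≈ 12.897)
m(-14, g) + X = 2*15*(-14) + 3096681/240112 = -420 + 3096681/240112 = -97750359/240112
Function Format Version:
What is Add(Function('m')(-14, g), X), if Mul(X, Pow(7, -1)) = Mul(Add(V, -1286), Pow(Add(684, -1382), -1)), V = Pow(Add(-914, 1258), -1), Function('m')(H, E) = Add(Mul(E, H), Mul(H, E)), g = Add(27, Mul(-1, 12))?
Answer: Rational(-97750359, 240112) ≈ -407.10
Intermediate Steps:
g = 15 (g = Add(27, -12) = 15)
Function('m')(H, E) = Mul(2, E, H) (Function('m')(H, E) = Add(Mul(E, H), Mul(E, H)) = Mul(2, E, H))
V = Rational(1, 344) (V = Pow(344, -1) = Rational(1, 344) ≈ 0.0029070)
X = Rational(3096681, 240112) (X = Mul(7, Mul(Add(Rational(1, 344), -1286), Pow(Add(684, -1382), -1))) = Mul(7, Mul(Rational(-442383, 344), Pow(-698, -1))) = Mul(7, Mul(Rational(-442383, 344), Rational(-1, 698))) = Mul(7, Rational(442383, 240112)) = Rational(3096681, 240112) ≈ 12.897)
Add(Function('m')(-14, g), X) = Add(Mul(2, 15, -14), Rational(3096681, 240112)) = Add(-420, Rational(3096681, 240112)) = Rational(-97750359, 240112)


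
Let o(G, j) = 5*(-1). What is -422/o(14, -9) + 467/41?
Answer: 19637/205 ≈ 95.790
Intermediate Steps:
o(G, j) = -5
-422/o(14, -9) + 467/41 = -422/(-5) + 467/41 = -422*(-⅕) + 467*(1/41) = 422/5 + 467/41 = 19637/205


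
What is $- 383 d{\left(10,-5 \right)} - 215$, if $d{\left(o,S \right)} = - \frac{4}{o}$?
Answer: $- \frac{309}{5} \approx -61.8$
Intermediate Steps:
$- 383 d{\left(10,-5 \right)} - 215 = - 383 \left(- \frac{4}{10}\right) - 215 = - 383 \left(\left(-4\right) \frac{1}{10}\right) - 215 = \left(-383\right) \left(- \frac{2}{5}\right) - 215 = \frac{766}{5} - 215 = - \frac{309}{5}$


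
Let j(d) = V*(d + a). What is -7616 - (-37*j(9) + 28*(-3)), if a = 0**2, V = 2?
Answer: -6866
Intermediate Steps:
a = 0
j(d) = 2*d (j(d) = 2*(d + 0) = 2*d)
-7616 - (-37*j(9) + 28*(-3)) = -7616 - (-74*9 + 28*(-3)) = -7616 - (-37*18 - 84) = -7616 - (-666 - 84) = -7616 - 1*(-750) = -7616 + 750 = -6866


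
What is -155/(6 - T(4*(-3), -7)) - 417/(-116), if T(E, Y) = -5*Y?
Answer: 1037/116 ≈ 8.9397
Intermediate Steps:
-155/(6 - T(4*(-3), -7)) - 417/(-116) = -155/(6 - (-5)*(-7)) - 417/(-116) = -155/(6 - 1*35) - 417*(-1/116) = -155/(6 - 35) + 417/116 = -155/(-29) + 417/116 = -155*(-1/29) + 417/116 = 155/29 + 417/116 = 1037/116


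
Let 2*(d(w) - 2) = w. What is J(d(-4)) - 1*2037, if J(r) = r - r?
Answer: -2037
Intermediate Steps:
d(w) = 2 + w/2
J(r) = 0
J(d(-4)) - 1*2037 = 0 - 1*2037 = 0 - 2037 = -2037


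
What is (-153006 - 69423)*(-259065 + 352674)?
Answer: -20821356261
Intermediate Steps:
(-153006 - 69423)*(-259065 + 352674) = -222429*93609 = -20821356261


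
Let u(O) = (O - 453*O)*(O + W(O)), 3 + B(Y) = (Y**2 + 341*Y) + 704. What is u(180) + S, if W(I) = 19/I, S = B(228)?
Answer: -14522955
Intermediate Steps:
B(Y) = 701 + Y**2 + 341*Y (B(Y) = -3 + ((Y**2 + 341*Y) + 704) = -3 + (704 + Y**2 + 341*Y) = 701 + Y**2 + 341*Y)
S = 130433 (S = 701 + 228**2 + 341*228 = 701 + 51984 + 77748 = 130433)
u(O) = -452*O*(O + 19/O) (u(O) = (O - 453*O)*(O + 19/O) = (-452*O)*(O + 19/O) = -452*O*(O + 19/O))
u(180) + S = (-8588 - 452*180**2) + 130433 = (-8588 - 452*32400) + 130433 = (-8588 - 14644800) + 130433 = -14653388 + 130433 = -14522955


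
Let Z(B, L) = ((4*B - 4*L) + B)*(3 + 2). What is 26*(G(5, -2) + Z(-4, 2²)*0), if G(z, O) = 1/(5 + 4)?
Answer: 26/9 ≈ 2.8889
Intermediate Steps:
G(z, O) = ⅑ (G(z, O) = 1/9 = ⅑)
Z(B, L) = -20*L + 25*B (Z(B, L) = ((-4*L + 4*B) + B)*5 = (-4*L + 5*B)*5 = -20*L + 25*B)
26*(G(5, -2) + Z(-4, 2²)*0) = 26*(⅑ + (-20*2² + 25*(-4))*0) = 26*(⅑ + (-20*4 - 100)*0) = 26*(⅑ + (-80 - 100)*0) = 26*(⅑ - 180*0) = 26*(⅑ + 0) = 26*(⅑) = 26/9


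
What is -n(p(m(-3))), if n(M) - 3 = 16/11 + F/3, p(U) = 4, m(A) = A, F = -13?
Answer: -4/33 ≈ -0.12121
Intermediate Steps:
n(M) = 4/33 (n(M) = 3 + (16/11 - 13/3) = 3 - 95/33 = 4/33)
-n(p(m(-3))) = -1*4/33 = -4/33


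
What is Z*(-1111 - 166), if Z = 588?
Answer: -750876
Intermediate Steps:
Z*(-1111 - 166) = 588*(-1111 - 166) = 588*(-1277) = -750876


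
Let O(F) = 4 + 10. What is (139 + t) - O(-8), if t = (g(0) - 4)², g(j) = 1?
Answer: 134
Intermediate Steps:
O(F) = 14
t = 9 (t = (1 - 4)² = (-3)² = 9)
(139 + t) - O(-8) = (139 + 9) - 1*14 = 148 - 14 = 134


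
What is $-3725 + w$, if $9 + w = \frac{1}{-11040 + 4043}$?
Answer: $- \frac{26126799}{6997} \approx -3734.0$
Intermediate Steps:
$w = - \frac{62974}{6997}$ ($w = -9 + \frac{1}{-11040 + 4043} = -9 + \frac{1}{-6997} = -9 - \frac{1}{6997} = - \frac{62974}{6997} \approx -9.0001$)
$-3725 + w = -3725 - \frac{62974}{6997} = - \frac{26126799}{6997}$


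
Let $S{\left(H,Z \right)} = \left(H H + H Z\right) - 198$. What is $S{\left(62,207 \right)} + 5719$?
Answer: $22199$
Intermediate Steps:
$S{\left(H,Z \right)} = -198 + H^{2} + H Z$ ($S{\left(H,Z \right)} = \left(H^{2} + H Z\right) - 198 = -198 + H^{2} + H Z$)
$S{\left(62,207 \right)} + 5719 = \left(-198 + 62^{2} + 62 \cdot 207\right) + 5719 = \left(-198 + 3844 + 12834\right) + 5719 = 16480 + 5719 = 22199$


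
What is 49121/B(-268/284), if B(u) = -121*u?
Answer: 3487591/8107 ≈ 430.19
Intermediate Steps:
49121/B(-268/284) = 49121/((-(-32428)/284)) = 49121/((-121*(-67/71))) = 49121/(8107/71) = 49121*(71/8107) = 3487591/8107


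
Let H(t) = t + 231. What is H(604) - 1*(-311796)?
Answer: 312631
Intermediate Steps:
H(t) = 231 + t
H(604) - 1*(-311796) = (231 + 604) - 1*(-311796) = 835 + 311796 = 312631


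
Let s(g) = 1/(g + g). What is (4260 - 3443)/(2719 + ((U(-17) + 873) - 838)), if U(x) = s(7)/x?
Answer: 194446/655451 ≈ 0.29666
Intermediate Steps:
s(g) = 1/(2*g)
U(x) = 1/(14*x) (U(x) = ((½)/7)/x = ((½)*(⅐))/x = 1/(14*x))
(4260 - 3443)/(2719 + ((U(-17) + 873) - 838)) = (4260 - 3443)/(2719 + (((1/14)/(-17) + 873) - 838)) = 817/(2719 + (((1/14)*(-1/17) + 873) - 838)) = 817/(2719 + ((-1/238 + 873) - 838)) = 817/(2719 + (207773/238 - 838)) = 817/(2719 + 8329/238) = 817/(655451/238) = 817*(238/655451) = 194446/655451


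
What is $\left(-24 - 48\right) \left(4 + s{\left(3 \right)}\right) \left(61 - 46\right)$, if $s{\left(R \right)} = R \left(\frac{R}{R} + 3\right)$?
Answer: $-17280$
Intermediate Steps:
$s{\left(R \right)} = 4 R$ ($s{\left(R \right)} = R \left(1 + 3\right) = R 4 = 4 R$)
$\left(-24 - 48\right) \left(4 + s{\left(3 \right)}\right) \left(61 - 46\right) = \left(-24 - 48\right) \left(4 + 4 \cdot 3\right) \left(61 - 46\right) = - 72 \left(4 + 12\right) 15 = - 72 \cdot 16 \cdot 15 = \left(-72\right) 240 = -17280$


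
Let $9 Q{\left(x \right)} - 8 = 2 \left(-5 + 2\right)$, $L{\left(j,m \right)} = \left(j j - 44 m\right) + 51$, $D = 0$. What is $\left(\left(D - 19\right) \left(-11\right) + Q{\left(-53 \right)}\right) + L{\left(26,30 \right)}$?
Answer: $- \frac{3454}{9} \approx -383.78$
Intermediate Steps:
$L{\left(j,m \right)} = 51 + j^{2} - 44 m$ ($L{\left(j,m \right)} = \left(j^{2} - 44 m\right) + 51 = 51 + j^{2} - 44 m$)
$Q{\left(x \right)} = \frac{2}{9}$ ($Q{\left(x \right)} = \frac{8}{9} + \frac{2 \left(-5 + 2\right)}{9} = \frac{8}{9} + \frac{2 \left(-3\right)}{9} = \frac{8}{9} + \frac{1}{9} \left(-6\right) = \frac{8}{9} - \frac{2}{3} = \frac{2}{9}$)
$\left(\left(D - 19\right) \left(-11\right) + Q{\left(-53 \right)}\right) + L{\left(26,30 \right)} = \left(\left(0 - 19\right) \left(-11\right) + \frac{2}{9}\right) + \left(51 + 26^{2} - 1320\right) = \left(\left(-19\right) \left(-11\right) + \frac{2}{9}\right) + \left(51 + 676 - 1320\right) = \left(209 + \frac{2}{9}\right) - 593 = \frac{1883}{9} - 593 = - \frac{3454}{9}$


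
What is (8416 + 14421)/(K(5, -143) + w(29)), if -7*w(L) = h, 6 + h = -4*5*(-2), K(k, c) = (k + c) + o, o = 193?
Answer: 159859/351 ≈ 455.44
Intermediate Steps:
K(k, c) = 193 + c + k (K(k, c) = (k + c) + 193 = (c + k) + 193 = 193 + c + k)
h = 34 (h = -6 - 4*5*(-2) = -6 - 20*(-2) = -6 + 40 = 34)
w(L) = -34/7 (w(L) = -⅐*34 = -34/7)
(8416 + 14421)/(K(5, -143) + w(29)) = (8416 + 14421)/((193 - 143 + 5) - 34/7) = 22837/(55 - 34/7) = 22837/(351/7) = 22837*(7/351) = 159859/351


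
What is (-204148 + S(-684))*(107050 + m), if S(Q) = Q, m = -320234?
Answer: 43666905088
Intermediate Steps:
(-204148 + S(-684))*(107050 + m) = (-204148 - 684)*(107050 - 320234) = -204832*(-213184) = 43666905088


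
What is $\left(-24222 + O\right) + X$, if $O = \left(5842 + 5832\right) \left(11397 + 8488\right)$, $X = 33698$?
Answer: $232146966$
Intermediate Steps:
$O = 232137490$ ($O = 11674 \cdot 19885 = 232137490$)
$\left(-24222 + O\right) + X = \left(-24222 + 232137490\right) + 33698 = 232113268 + 33698 = 232146966$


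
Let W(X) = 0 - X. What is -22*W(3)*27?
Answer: 1782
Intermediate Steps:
W(X) = -X
-22*W(3)*27 = -(-22)*3*27 = -22*(-3)*27 = 66*27 = 1782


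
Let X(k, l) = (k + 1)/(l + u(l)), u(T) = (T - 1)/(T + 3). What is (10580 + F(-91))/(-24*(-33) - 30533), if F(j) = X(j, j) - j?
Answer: -21119889/58857439 ≈ -0.35883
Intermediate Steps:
u(T) = (-1 + T)/(3 + T)
X(k, l) = (1 + k)/(l + (-1 + l)/(3 + l)) (X(k, l) = (k + 1)/(l + (-1 + l)/(3 + l)) = (1 + k)/(l + (-1 + l)/(3 + l)))
F(j) = -j + (1 + j)*(3 + j)/(-1 + j + j*(3 + j)) (F(j) = (1 + j)*(3 + j)/(-1 + j + j*(3 + j)) - j = -j + (1 + j)*(3 + j)/(-1 + j + j*(3 + j)))
(10580 + F(-91))/(-24*(-33) - 30533) = (10580 + (-1*(-91) + (1 - 91)/(-91 + (-1 - 91)/(3 - 91))))/(-24*(-33) - 30533) = (10580 + (91 - 90/(-91 - 92/(-88))))/(792 - 30533) = (10580 + (91 - 90/(-91 - 1/88*(-92))))/(-29741) = (10580 + (91 - 90/(-91 + 23/22)))*(-1/29741) = (10580 + (91 - 90/(-1979/22)))*(-1/29741) = (10580 + (91 - 22/1979*(-90)))*(-1/29741) = (10580 + (91 + 1980/1979))*(-1/29741) = (10580 + 182069/1979)*(-1/29741) = (21119889/1979)*(-1/29741) = -21119889/58857439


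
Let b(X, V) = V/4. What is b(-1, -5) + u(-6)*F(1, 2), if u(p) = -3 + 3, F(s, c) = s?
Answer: -5/4 ≈ -1.2500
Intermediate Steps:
u(p) = 0
b(X, V) = V/4 (b(X, V) = V*(1/4) = V/4)
b(-1, -5) + u(-6)*F(1, 2) = (1/4)*(-5) + 0*1 = -5/4 + 0 = -5/4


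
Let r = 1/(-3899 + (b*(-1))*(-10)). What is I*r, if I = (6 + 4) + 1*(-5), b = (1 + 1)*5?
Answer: -5/3799 ≈ -0.0013161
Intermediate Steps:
b = 10 (b = 2*5 = 10)
r = -1/3799 (r = 1/(-3899 + (10*(-1))*(-10)) = 1/(-3899 - 10*(-10)) = 1/(-3899 + 100) = 1/(-3799) = -1/3799 ≈ -0.00026323)
I = 5 (I = 10 - 5 = 5)
I*r = 5*(-1/3799) = -5/3799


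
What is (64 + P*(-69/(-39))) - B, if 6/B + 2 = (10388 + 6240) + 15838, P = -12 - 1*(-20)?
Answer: 16491673/211016 ≈ 78.154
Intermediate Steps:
P = 8 (P = -12 + 20 = 8)
B = 3/16232 (B = 6/(-2 + ((10388 + 6240) + 15838)) = 6/(-2 + (16628 + 15838)) = 6/(-2 + 32466) = 6/32464 = 6*(1/32464) = 3/16232 ≈ 0.00018482)
(64 + P*(-69/(-39))) - B = (64 + 8*(-69/(-39))) - 1*3/16232 = (64 + 8*(-69*(-1/39))) - 3/16232 = (64 + 8*(23/13)) - 3/16232 = (64 + 184/13) - 3/16232 = 1016/13 - 3/16232 = 16491673/211016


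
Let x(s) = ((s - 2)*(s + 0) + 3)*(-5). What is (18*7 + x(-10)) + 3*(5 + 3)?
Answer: -465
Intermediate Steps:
x(s) = -15 - 5*s*(-2 + s) (x(s) = ((-2 + s)*s + 3)*(-5) = (s*(-2 + s) + 3)*(-5) = (3 + s*(-2 + s))*(-5) = -15 - 5*s*(-2 + s))
(18*7 + x(-10)) + 3*(5 + 3) = (18*7 + (-15 - 5*(-10)² + 10*(-10))) + 3*(5 + 3) = (126 + (-15 - 5*100 - 100)) + 3*8 = (126 + (-15 - 500 - 100)) + 24 = (126 - 615) + 24 = -489 + 24 = -465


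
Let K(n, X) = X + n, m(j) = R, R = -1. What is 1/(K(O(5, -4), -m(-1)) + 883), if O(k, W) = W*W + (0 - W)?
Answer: 1/904 ≈ 0.0011062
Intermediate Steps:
m(j) = -1
O(k, W) = W² - W
1/(K(O(5, -4), -m(-1)) + 883) = 1/((-1*(-1) - 4*(-1 - 4)) + 883) = 1/((1 - 4*(-5)) + 883) = 1/((1 + 20) + 883) = 1/(21 + 883) = 1/904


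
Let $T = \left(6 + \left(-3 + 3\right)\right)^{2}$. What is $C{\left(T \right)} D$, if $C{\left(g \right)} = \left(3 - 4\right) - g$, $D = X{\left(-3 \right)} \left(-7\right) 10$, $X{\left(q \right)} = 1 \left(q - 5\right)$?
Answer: $-20720$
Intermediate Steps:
$X{\left(q \right)} = -5 + q$ ($X{\left(q \right)} = 1 \left(-5 + q\right) = -5 + q$)
$D = 560$ ($D = \left(-5 - 3\right) \left(-7\right) 10 = \left(-8\right) \left(-7\right) 10 = 56 \cdot 10 = 560$)
$T = 36$ ($T = \left(6 + 0\right)^{2} = 6^{2} = 36$)
$C{\left(g \right)} = -1 - g$
$C{\left(T \right)} D = \left(-1 - 36\right) 560 = \left(-37\right) 560 = -20720$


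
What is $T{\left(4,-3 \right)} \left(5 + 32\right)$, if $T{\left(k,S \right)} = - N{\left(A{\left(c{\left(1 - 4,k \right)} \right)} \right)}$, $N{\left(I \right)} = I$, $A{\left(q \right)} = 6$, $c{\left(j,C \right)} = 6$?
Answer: $-222$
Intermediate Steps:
$T{\left(k,S \right)} = -6$ ($T{\left(k,S \right)} = \left(-1\right) 6 = -6$)
$T{\left(4,-3 \right)} \left(5 + 32\right) = - 6 \left(5 + 32\right) = \left(-6\right) 37 = -222$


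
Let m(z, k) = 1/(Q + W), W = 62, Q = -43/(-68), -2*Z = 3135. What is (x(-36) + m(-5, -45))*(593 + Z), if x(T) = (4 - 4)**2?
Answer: -66266/4259 ≈ -15.559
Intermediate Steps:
Z = -3135/2 (Z = -1/2*3135 = -3135/2 ≈ -1567.5)
Q = 43/68 (Q = -43*(-1/68) = 43/68 ≈ 0.63235)
x(T) = 0 (x(T) = 0**2 = 0)
m(z, k) = 68/4259 (m(z, k) = 1/(43/68 + 62) = 1/(4259/68) = 68/4259)
(x(-36) + m(-5, -45))*(593 + Z) = (0 + 68/4259)*(593 - 3135/2) = (68/4259)*(-1949/2) = -66266/4259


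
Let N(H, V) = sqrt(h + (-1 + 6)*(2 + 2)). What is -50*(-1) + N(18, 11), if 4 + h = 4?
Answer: 50 + 2*sqrt(5) ≈ 54.472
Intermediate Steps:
h = 0 (h = -4 + 4 = 0)
N(H, V) = 2*sqrt(5) (N(H, V) = sqrt(0 + (-1 + 6)*(2 + 2)) = sqrt(0 + 5*4) = sqrt(0 + 20) = sqrt(20) = 2*sqrt(5))
-50*(-1) + N(18, 11) = -50*(-1) + 2*sqrt(5) = 50 + 2*sqrt(5)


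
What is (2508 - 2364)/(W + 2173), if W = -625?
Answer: 4/43 ≈ 0.093023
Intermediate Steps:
(2508 - 2364)/(W + 2173) = (2508 - 2364)/(-625 + 2173) = 144/1548 = 144*(1/1548) = 4/43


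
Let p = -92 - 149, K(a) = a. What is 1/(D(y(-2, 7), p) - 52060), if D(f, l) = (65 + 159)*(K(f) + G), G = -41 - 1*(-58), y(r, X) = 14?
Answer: -1/45116 ≈ -2.2165e-5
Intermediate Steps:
p = -241
G = 17 (G = -41 + 58 = 17)
D(f, l) = 3808 + 224*f (D(f, l) = (65 + 159)*(f + 17) = 224*(17 + f) = 3808 + 224*f)
1/(D(y(-2, 7), p) - 52060) = 1/((3808 + 224*14) - 52060) = 1/((3808 + 3136) - 52060) = 1/(6944 - 52060) = 1/(-45116) = -1/45116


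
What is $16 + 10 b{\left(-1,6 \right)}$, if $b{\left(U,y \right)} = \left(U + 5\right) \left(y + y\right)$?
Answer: $496$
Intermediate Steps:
$b{\left(U,y \right)} = 2 y \left(5 + U\right)$ ($b{\left(U,y \right)} = \left(5 + U\right) 2 y = 2 y \left(5 + U\right)$)
$16 + 10 b{\left(-1,6 \right)} = 16 + 10 \cdot 2 \cdot 6 \left(5 - 1\right) = 16 + 10 \cdot 2 \cdot 6 \cdot 4 = 16 + 10 \cdot 48 = 16 + 480 = 496$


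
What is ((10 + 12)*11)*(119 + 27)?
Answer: 35332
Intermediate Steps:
((10 + 12)*11)*(119 + 27) = (22*11)*146 = 242*146 = 35332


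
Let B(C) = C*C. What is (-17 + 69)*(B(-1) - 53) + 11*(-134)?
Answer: -4178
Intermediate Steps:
B(C) = C²
(-17 + 69)*(B(-1) - 53) + 11*(-134) = (-17 + 69)*((-1)² - 53) + 11*(-134) = 52*(1 - 53) - 1474 = 52*(-52) - 1474 = -2704 - 1474 = -4178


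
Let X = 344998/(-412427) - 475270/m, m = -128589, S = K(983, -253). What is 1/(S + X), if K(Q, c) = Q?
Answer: 53033575503/52283655951917 ≈ 0.0010143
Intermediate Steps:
S = 983
X = 151651232468/53033575503 (X = 344998/(-412427) - 475270/(-128589) = 344998*(-1/412427) - 475270*(-1/128589) = -344998/412427 + 475270/128589 = 151651232468/53033575503 ≈ 2.8595)
1/(S + X) = 1/(983 + 151651232468/53033575503) = 1/(52283655951917/53033575503) = 53033575503/52283655951917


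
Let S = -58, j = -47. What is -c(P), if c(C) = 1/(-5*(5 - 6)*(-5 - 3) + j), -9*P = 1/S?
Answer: 1/87 ≈ 0.011494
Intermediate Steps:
P = 1/522 (P = -⅑/(-58) = -⅑*(-1/58) = 1/522 ≈ 0.0019157)
c(C) = -1/87 (c(C) = 1/(-5*(5 - 6)*(-5 - 3) - 47) = 1/(-(-5)*(-8) - 47) = 1/(-5*8 - 47) = 1/(-40 - 47) = 1/(-87) = -1/87)
-c(P) = -1*(-1/87) = 1/87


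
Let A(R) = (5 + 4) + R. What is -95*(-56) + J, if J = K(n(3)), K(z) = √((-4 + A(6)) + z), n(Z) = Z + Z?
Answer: 5320 + √17 ≈ 5324.1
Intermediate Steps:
A(R) = 9 + R
n(Z) = 2*Z
K(z) = √(11 + z) (K(z) = √((-4 + (9 + 6)) + z) = √((-4 + 15) + z) = √(11 + z))
J = √17 (J = √(11 + 2*3) = √(11 + 6) = √17 ≈ 4.1231)
-95*(-56) + J = -95*(-56) + √17 = 5320 + √17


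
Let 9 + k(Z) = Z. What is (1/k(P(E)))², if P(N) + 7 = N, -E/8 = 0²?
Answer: 1/256 ≈ 0.0039063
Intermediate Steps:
E = 0 (E = -8*0² = -8*0 = 0)
P(N) = -7 + N
k(Z) = -9 + Z
(1/k(P(E)))² = (1/(-9 + (-7 + 0)))² = (1/(-9 - 7))² = (1/(-16))² = (-1/16)² = 1/256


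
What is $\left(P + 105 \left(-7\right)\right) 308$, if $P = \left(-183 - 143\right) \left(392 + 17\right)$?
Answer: $-41293252$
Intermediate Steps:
$P = -133334$ ($P = \left(-326\right) 409 = -133334$)
$\left(P + 105 \left(-7\right)\right) 308 = \left(-133334 + 105 \left(-7\right)\right) 308 = \left(-133334 - 735\right) 308 = \left(-134069\right) 308 = -41293252$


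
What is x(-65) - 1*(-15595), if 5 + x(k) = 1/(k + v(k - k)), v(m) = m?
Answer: 1013349/65 ≈ 15590.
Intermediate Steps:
x(k) = -5 + 1/k (x(k) = -5 + 1/(k + (k - k)) = -5 + 1/(k + 0) = -5 + 1/k)
x(-65) - 1*(-15595) = (-5 + 1/(-65)) - 1*(-15595) = (-5 - 1/65) + 15595 = -326/65 + 15595 = 1013349/65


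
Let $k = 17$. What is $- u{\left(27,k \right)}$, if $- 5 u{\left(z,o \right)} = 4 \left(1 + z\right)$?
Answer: $\frac{112}{5} \approx 22.4$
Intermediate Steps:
$u{\left(z,o \right)} = - \frac{4}{5} - \frac{4 z}{5}$ ($u{\left(z,o \right)} = - \frac{4 \left(1 + z\right)}{5} = - \frac{4 + 4 z}{5} = - \frac{4}{5} - \frac{4 z}{5}$)
$- u{\left(27,k \right)} = - (- \frac{4}{5} - \frac{108}{5}) = \left(-1\right) \left(- \frac{112}{5}\right) = \frac{112}{5}$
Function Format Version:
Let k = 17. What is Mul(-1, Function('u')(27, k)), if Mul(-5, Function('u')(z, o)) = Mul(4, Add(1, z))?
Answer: Rational(112, 5) ≈ 22.400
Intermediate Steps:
Function('u')(z, o) = Add(Rational(-4, 5), Mul(Rational(-4, 5), z)) (Function('u')(z, o) = Mul(Rational(-1, 5), Mul(4, Add(1, z))) = Mul(Rational(-1, 5), Add(4, Mul(4, z))) = Add(Rational(-4, 5), Mul(Rational(-4, 5), z)))
Mul(-1, Function('u')(27, k)) = Mul(-1, Add(Rational(-4, 5), Mul(Rational(-4, 5), 27))) = Mul(-1, Add(Rational(-4, 5), Rational(-108, 5))) = Mul(-1, Rational(-112, 5)) = Rational(112, 5)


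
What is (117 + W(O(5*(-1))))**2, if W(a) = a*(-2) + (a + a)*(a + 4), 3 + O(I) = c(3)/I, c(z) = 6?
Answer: 10093329/625 ≈ 16149.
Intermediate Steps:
O(I) = -3 + 6/I
W(a) = -2*a + 2*a*(4 + a) (W(a) = -2*a + (2*a)*(4 + a) = -2*a + 2*a*(4 + a))
(117 + W(O(5*(-1))))**2 = (117 + 2*(-3 + 6/((5*(-1))))*(3 + (-3 + 6/((5*(-1))))))**2 = (117 + 2*(-3 + 6/(-5))*(3 + (-3 + 6/(-5))))**2 = (117 + 2*(-3 + 6*(-1/5))*(3 + (-3 + 6*(-1/5))))**2 = (117 + 2*(-3 - 6/5)*(3 + (-3 - 6/5)))**2 = (117 + 2*(-21/5)*(3 - 21/5))**2 = (117 + 2*(-21/5)*(-6/5))**2 = (117 + 252/25)**2 = (3177/25)**2 = 10093329/625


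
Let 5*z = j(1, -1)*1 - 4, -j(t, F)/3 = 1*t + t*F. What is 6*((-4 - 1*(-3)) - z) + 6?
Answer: 24/5 ≈ 4.8000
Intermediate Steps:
j(t, F) = -3*t - 3*F*t (j(t, F) = -3*(1*t + t*F) = -3*(t + F*t) = -3*t - 3*F*t)
z = -⅘ (z = (-3*1*(1 - 1)*1 - 4)/5 = (-3*1*0*1 - 4)/5 = (0*1 - 4)/5 = (0 - 4)/5 = (⅕)*(-4) = -⅘ ≈ -0.80000)
6*((-4 - 1*(-3)) - z) + 6 = 6*((-4 - 1*(-3)) - 1*(-⅘)) + 6 = 6*((-4 + 3) + ⅘) + 6 = 6*(-1 + ⅘) + 6 = 6*(-⅕) + 6 = -6/5 + 6 = 24/5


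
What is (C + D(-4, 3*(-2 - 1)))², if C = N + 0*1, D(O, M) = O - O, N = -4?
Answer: 16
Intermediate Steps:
D(O, M) = 0
C = -4 (C = -4 + 0*1 = -4 + 0 = -4)
(C + D(-4, 3*(-2 - 1)))² = (-4 + 0)² = (-4)² = 16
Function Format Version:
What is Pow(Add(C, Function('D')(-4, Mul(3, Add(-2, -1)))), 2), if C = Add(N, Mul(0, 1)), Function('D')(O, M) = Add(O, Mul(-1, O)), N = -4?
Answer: 16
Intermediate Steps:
Function('D')(O, M) = 0
C = -4 (C = Add(-4, Mul(0, 1)) = Add(-4, 0) = -4)
Pow(Add(C, Function('D')(-4, Mul(3, Add(-2, -1)))), 2) = Pow(Add(-4, 0), 2) = Pow(-4, 2) = 16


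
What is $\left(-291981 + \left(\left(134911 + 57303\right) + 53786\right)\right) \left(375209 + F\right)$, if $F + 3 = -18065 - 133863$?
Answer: $-10266545718$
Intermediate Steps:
$F = -151931$ ($F = -3 - 151928 = -151931$)
$\left(-291981 + \left(\left(134911 + 57303\right) + 53786\right)\right) \left(375209 + F\right) = \left(-291981 + \left(\left(134911 + 57303\right) + 53786\right)\right) \left(375209 - 151931\right) = \left(-291981 + \left(192214 + 53786\right)\right) 223278 = \left(-291981 + 246000\right) 223278 = \left(-45981\right) 223278 = -10266545718$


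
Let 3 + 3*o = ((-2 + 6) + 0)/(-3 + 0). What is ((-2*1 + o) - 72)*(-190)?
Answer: 129010/9 ≈ 14334.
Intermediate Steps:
o = -13/9 (o = -1 + (((-2 + 6) + 0)/(-3 + 0))/3 = -1 + ((4 + 0)/(-3))/3 = -1 + (4*(-⅓))/3 = -1 + (⅓)*(-4/3) = -1 - 4/9 = -13/9 ≈ -1.4444)
((-2*1 + o) - 72)*(-190) = ((-2*1 - 13/9) - 72)*(-190) = ((-2 - 13/9) - 72)*(-190) = (-31/9 - 72)*(-190) = -679/9*(-190) = 129010/9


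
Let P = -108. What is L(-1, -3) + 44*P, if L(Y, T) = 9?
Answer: -4743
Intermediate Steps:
L(-1, -3) + 44*P = 9 + 44*(-108) = 9 - 4752 = -4743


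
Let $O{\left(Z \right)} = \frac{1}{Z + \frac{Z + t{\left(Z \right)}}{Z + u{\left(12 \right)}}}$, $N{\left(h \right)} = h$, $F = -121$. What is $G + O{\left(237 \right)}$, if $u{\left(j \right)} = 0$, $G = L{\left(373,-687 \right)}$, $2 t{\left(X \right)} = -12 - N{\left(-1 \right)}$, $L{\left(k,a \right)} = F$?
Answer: $- \frac{13648447}{112801} \approx -121.0$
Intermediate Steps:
$L{\left(k,a \right)} = -121$
$t{\left(X \right)} = - \frac{11}{2}$ ($t{\left(X \right)} = \frac{-12 - -1}{2} = \frac{-12 + 1}{2} = \frac{1}{2} \left(-11\right) = - \frac{11}{2}$)
$G = -121$
$O{\left(Z \right)} = \frac{1}{Z + \frac{- \frac{11}{2} + Z}{Z}}$ ($O{\left(Z \right)} = \frac{1}{Z + \frac{Z - \frac{11}{2}}{Z + 0}} = \frac{1}{Z + \frac{- \frac{11}{2} + Z}{Z}}$)
$G + O{\left(237 \right)} = -121 + 2 \cdot 237 \frac{1}{-11 + 2 \cdot 237 + 2 \cdot 237^{2}} = -121 + 2 \cdot 237 \frac{1}{-11 + 474 + 2 \cdot 56169} = -121 + 2 \cdot 237 \frac{1}{-11 + 474 + 112338} = -121 + 2 \cdot 237 \cdot \frac{1}{112801} = -121 + \frac{474}{112801} = - \frac{13648447}{112801}$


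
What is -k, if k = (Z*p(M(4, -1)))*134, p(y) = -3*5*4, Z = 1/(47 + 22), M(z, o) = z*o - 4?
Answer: 2680/23 ≈ 116.52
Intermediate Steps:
M(z, o) = -4 + o*z (M(z, o) = o*z - 4 = -4 + o*z)
Z = 1/69 ≈ 0.014493
p(y) = -60 (p(y) = -15*4 = -60)
k = -2680/23 (k = ((1/69)*(-60))*134 = -20/23*134 = -2680/23 ≈ -116.52)
-k = -1*(-2680/23) = 2680/23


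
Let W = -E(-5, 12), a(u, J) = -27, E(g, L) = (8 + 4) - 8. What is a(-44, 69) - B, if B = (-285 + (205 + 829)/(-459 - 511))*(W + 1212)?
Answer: 167587241/485 ≈ 3.4554e+5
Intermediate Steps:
E(g, L) = 4 (E(g, L) = 12 - 8 = 4)
W = -4 (W = -1*4 = -4)
B = -167600336/485 (B = (-285 + (205 + 829)/(-459 - 511))*(-4 + 1212) = (-285 + 1034/(-970))*1208 = (-285 + 1034*(-1/970))*1208 = (-285 - 517/485)*1208 = -138742/485*1208 = -167600336/485 ≈ -3.4557e+5)
a(-44, 69) - B = -27 - 1*(-167600336/485) = -27 + 167600336/485 = 167587241/485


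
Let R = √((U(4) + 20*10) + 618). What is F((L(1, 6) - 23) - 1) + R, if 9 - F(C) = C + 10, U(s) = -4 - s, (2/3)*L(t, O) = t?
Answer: 43/2 + 9*√10 ≈ 49.961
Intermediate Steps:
L(t, O) = 3*t/2
F(C) = -1 - C (F(C) = 9 - (C + 10) = 9 - (10 + C) = 9 + (-10 - C) = -1 - C)
R = 9*√10 (R = √(((-4 - 1*4) + 20*10) + 618) = √(((-4 - 4) + 200) + 618) = √((-8 + 200) + 618) = √(192 + 618) = √810 = 9*√10 ≈ 28.461)
F((L(1, 6) - 23) - 1) + R = (-1 - (((3/2)*1 - 23) - 1)) + 9*√10 = (-1 - ((3/2 - 23) - 1)) + 9*√10 = (-1 - (-43/2 - 1)) + 9*√10 = (-1 - 1*(-45/2)) + 9*√10 = (-1 + 45/2) + 9*√10 = 43/2 + 9*√10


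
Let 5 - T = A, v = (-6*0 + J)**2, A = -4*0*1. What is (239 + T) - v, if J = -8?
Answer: 180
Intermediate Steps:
A = 0 (A = 0*1 = 0)
v = 64 (v = (-6*0 - 8)**2 = (0 - 8)**2 = (-8)**2 = 64)
T = 5 (T = 5 - 1*0 = 5 + 0 = 5)
(239 + T) - v = (239 + 5) - 1*64 = 244 - 64 = 180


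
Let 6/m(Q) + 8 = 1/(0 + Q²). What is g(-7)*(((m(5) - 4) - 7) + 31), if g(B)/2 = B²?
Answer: 375340/199 ≈ 1886.1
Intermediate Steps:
g(B) = 2*B²
m(Q) = 6/(-8 + Q⁻²) (m(Q) = 6/(-8 + 1/(0 + Q²)) = 6/(-8 + 1/(Q²)) = 6/(-8 + Q⁻²))
g(-7)*(((m(5) - 4) - 7) + 31) = (2*(-7)²)*(((-6*5²/(-1 + 8*5²) - 4) - 7) + 31) = (2*49)*(((-6*25/(-1 + 8*25) - 4) - 7) + 31) = 98*(((-6*25/(-1 + 200) - 4) - 7) + 31) = 98*(((-6*25/199 - 4) - 7) + 31) = 98*(((-6*25*1/199 - 4) - 7) + 31) = 98*(((-150/199 - 4) - 7) + 31) = 98*((-946/199 - 7) + 31) = 98*(-2339/199 + 31) = 98*(3830/199) = 375340/199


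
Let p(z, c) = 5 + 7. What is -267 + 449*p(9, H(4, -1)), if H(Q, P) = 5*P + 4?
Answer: 5121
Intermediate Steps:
H(Q, P) = 4 + 5*P
p(z, c) = 12
-267 + 449*p(9, H(4, -1)) = -267 + 449*12 = -267 + 5388 = 5121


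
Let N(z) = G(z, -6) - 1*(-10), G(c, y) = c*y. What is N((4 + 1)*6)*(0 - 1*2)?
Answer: 340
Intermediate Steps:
N(z) = 10 - 6*z (N(z) = z*(-6) - 1*(-10) = -6*z + 10 = 10 - 6*z)
N((4 + 1)*6)*(0 - 1*2) = (10 - 6*(4 + 1)*6)*(0 - 1*2) = (10 - 30*6)*(0 - 2) = (10 - 6*30)*(-2) = (10 - 180)*(-2) = -170*(-2) = 340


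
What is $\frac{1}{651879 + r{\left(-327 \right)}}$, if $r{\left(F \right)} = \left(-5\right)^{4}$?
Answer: $\frac{1}{652504} \approx 1.5326 \cdot 10^{-6}$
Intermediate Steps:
$r{\left(F \right)} = 625$
$\frac{1}{651879 + r{\left(-327 \right)}} = \frac{1}{651879 + 625} = \frac{1}{652504}$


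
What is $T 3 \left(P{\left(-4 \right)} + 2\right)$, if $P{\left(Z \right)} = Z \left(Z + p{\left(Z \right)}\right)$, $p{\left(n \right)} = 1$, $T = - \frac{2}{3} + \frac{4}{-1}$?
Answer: $-196$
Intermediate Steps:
$T = - \frac{14}{3}$ ($T = \left(-2\right) \frac{1}{3} + 4 \left(-1\right) = - \frac{2}{3} - 4 = - \frac{14}{3} \approx -4.6667$)
$P{\left(Z \right)} = Z \left(1 + Z\right)$ ($P{\left(Z \right)} = Z \left(Z + 1\right) = Z \left(1 + Z\right)$)
$T 3 \left(P{\left(-4 \right)} + 2\right) = \left(- \frac{14}{3}\right) 3 \left(- 4 \left(1 - 4\right) + 2\right) = - 14 \left(\left(-4\right) \left(-3\right) + 2\right) = - 14 \left(12 + 2\right) = \left(-14\right) 14 = -196$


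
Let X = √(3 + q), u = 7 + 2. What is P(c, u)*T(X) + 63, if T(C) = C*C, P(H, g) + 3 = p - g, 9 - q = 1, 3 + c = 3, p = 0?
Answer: -69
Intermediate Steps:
u = 9
c = 0 (c = -3 + 3 = 0)
q = 8 (q = 9 - 1*1 = 9 - 1 = 8)
P(H, g) = -3 - g (P(H, g) = -3 + (0 - g) = -3 - g)
X = √11 (X = √(3 + 8) = √11 ≈ 3.3166)
T(C) = C²
P(c, u)*T(X) + 63 = (-3 - 1*9)*(√11)² + 63 = (-3 - 9)*11 + 63 = -12*11 + 63 = -132 + 63 = -69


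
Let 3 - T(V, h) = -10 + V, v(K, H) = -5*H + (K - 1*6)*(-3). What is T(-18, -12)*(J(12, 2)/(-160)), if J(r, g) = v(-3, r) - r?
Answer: 279/32 ≈ 8.7188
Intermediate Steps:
v(K, H) = 18 - 5*H - 3*K (v(K, H) = -5*H + (K - 6)*(-3) = -5*H + (-6 + K)*(-3) = -5*H + (18 - 3*K) = 18 - 5*H - 3*K)
T(V, h) = 13 - V (T(V, h) = 3 - (-10 + V) = 3 + (10 - V) = 13 - V)
J(r, g) = 27 - 6*r (J(r, g) = (18 - 5*r - 3*(-3)) - r = (18 - 5*r + 9) - r = (27 - 5*r) - r = 27 - 6*r)
T(-18, -12)*(J(12, 2)/(-160)) = (13 - 1*(-18))*((27 - 6*12)/(-160)) = (13 + 18)*((27 - 72)*(-1/160)) = 31*(-45*(-1/160)) = 31*(9/32) = 279/32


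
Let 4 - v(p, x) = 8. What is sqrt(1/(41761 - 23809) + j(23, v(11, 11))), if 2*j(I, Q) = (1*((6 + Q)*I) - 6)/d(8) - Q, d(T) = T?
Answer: sqrt(90640770)/4488 ≈ 2.1213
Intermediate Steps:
v(p, x) = -4 (v(p, x) = 4 - 1*8 = 4 - 8 = -4)
j(I, Q) = -3/8 - Q/2 + I*(6 + Q)/16 (j(I, Q) = ((1*((6 + Q)*I) - 6)/8 - Q)/2 = ((1*(I*(6 + Q)) - 6)*(1/8) - Q)/2 = ((I*(6 + Q) - 6)*(1/8) - Q)/2 = ((-6 + I*(6 + Q))*(1/8) - Q)/2 = ((-3/4 + I*(6 + Q)/8) - Q)/2 = (-3/4 - Q + I*(6 + Q)/8)/2 = -3/8 - Q/2 + I*(6 + Q)/16)
sqrt(1/(41761 - 23809) + j(23, v(11, 11))) = sqrt(1/(41761 - 23809) + (-3/8 - 1/2*(-4) + (3/8)*23 + (1/16)*23*(-4))) = sqrt(1/17952 + (-3/8 + 2 + 69/8 - 23/4)) = sqrt(1/17952 + 9/2) = sqrt(80785/17952) = sqrt(90640770)/4488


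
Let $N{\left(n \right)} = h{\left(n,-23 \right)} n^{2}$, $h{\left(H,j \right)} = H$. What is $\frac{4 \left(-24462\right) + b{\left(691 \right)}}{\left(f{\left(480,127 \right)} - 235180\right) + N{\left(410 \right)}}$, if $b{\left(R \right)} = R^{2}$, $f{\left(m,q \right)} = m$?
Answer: $\frac{379633}{68686300} \approx 0.0055271$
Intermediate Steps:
$N{\left(n \right)} = n^{3}$ ($N{\left(n \right)} = n n^{2} = n^{3}$)
$\frac{4 \left(-24462\right) + b{\left(691 \right)}}{\left(f{\left(480,127 \right)} - 235180\right) + N{\left(410 \right)}} = \frac{4 \left(-24462\right) + 691^{2}}{\left(480 - 235180\right) + 410^{3}} = \frac{-97848 + 477481}{-234700 + 68921000} = \frac{379633}{68686300}$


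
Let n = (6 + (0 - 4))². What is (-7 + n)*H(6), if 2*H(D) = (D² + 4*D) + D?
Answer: -99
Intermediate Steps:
n = 4 (n = (6 - 4)² = 2² = 4)
H(D) = D²/2 + 5*D/2 (H(D) = ((D² + 4*D) + D)/2 = (D² + 5*D)/2 = D²/2 + 5*D/2)
(-7 + n)*H(6) = (-7 + 4)*((½)*6*(5 + 6)) = -3*6*11/2 = -3*33 = -99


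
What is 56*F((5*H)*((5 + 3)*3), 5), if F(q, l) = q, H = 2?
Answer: 13440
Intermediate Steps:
56*F((5*H)*((5 + 3)*3), 5) = 56*((5*2)*((5 + 3)*3)) = 56*(10*(8*3)) = 56*(10*24) = 56*240 = 13440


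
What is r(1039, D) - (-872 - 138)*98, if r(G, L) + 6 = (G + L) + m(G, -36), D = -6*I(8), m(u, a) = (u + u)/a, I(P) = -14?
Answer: 1800707/18 ≈ 1.0004e+5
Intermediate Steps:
m(u, a) = 2*u/a (m(u, a) = (2*u)/a = 2*u/a)
D = 84 (D = -6*(-14) = -1*(-84) = 84)
r(G, L) = -6 + L + 17*G/18 (r(G, L) = -6 + ((G + L) + 2*G/(-36)) = -6 + ((G + L) + 2*G*(-1/36)) = -6 + ((G + L) - G/18) = -6 + (L + 17*G/18) = -6 + L + 17*G/18)
r(1039, D) - (-872 - 138)*98 = (-6 + 84 + (17/18)*1039) - (-872 - 138)*98 = (-6 + 84 + 17663/18) - (-1010)*98 = 19067/18 - 1*(-98980) = 19067/18 + 98980 = 1800707/18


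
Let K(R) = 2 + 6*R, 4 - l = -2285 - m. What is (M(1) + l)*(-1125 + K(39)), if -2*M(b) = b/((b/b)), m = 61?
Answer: -4177411/2 ≈ -2.0887e+6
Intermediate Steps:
l = 2350 (l = 4 - (-2285 - 1*61) = 4 - (-2285 - 61) = 4 - 1*(-2346) = 4 + 2346 = 2350)
M(b) = -b/2 (M(b) = -b/(2*(b/b)) = -b/(2*1) = -b/2)
(M(1) + l)*(-1125 + K(39)) = (-½*1 + 2350)*(-1125 + (2 + 6*39)) = (-½ + 2350)*(-1125 + (2 + 234)) = 4699*(-1125 + 236)/2 = (4699/2)*(-889) = -4177411/2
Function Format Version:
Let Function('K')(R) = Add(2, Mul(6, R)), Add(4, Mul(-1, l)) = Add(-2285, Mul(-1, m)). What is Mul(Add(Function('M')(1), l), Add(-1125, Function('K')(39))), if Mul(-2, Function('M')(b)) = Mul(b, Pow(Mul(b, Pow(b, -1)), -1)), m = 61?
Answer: Rational(-4177411, 2) ≈ -2.0887e+6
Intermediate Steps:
l = 2350 (l = Add(4, Mul(-1, Add(-2285, Mul(-1, 61)))) = Add(4, Mul(-1, Add(-2285, -61))) = Add(4, Mul(-1, -2346)) = Add(4, 2346) = 2350)
Function('M')(b) = Mul(Rational(-1, 2), b) (Function('M')(b) = Mul(Rational(-1, 2), Mul(b, Pow(Mul(b, Pow(b, -1)), -1))) = Mul(Rational(-1, 2), Mul(b, Pow(1, -1))) = Mul(Rational(-1, 2), Mul(b, 1)) = Mul(Rational(-1, 2), b))
Mul(Add(Function('M')(1), l), Add(-1125, Function('K')(39))) = Mul(Add(Mul(Rational(-1, 2), 1), 2350), Add(-1125, Add(2, Mul(6, 39)))) = Mul(Add(Rational(-1, 2), 2350), Add(-1125, Add(2, 234))) = Mul(Rational(4699, 2), Add(-1125, 236)) = Mul(Rational(4699, 2), -889) = Rational(-4177411, 2)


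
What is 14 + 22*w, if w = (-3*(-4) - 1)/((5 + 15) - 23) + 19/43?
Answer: -7346/129 ≈ -56.946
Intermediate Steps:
w = -416/129 (w = (12 - 1)/(20 - 23) + 19*(1/43) = 11/(-3) + 19/43 = 11*(-⅓) + 19/43 = -11/3 + 19/43 = -416/129 ≈ -3.2248)
14 + 22*w = 14 + 22*(-416/129) = 14 - 9152/129 = -7346/129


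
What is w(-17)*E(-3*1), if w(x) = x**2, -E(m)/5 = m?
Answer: 4335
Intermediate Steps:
E(m) = -5*m
w(-17)*E(-3*1) = (-17)**2*(-(-15)) = 289*(-5*(-3)) = 289*15 = 4335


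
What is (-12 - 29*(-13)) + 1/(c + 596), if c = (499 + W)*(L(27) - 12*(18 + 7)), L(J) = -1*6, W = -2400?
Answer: 212540231/582302 ≈ 365.00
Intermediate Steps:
L(J) = -6
c = 581706 (c = (499 - 2400)*(-6 - 12*(18 + 7)) = -1901*(-6 - 12*25) = -1901*(-6 - 300) = -1901*(-306) = 581706)
(-12 - 29*(-13)) + 1/(c + 596) = (-12 - 29*(-13)) + 1/(581706 + 596) = (-12 + 377) + 1/582302 = 365 + 1/582302 = 212540231/582302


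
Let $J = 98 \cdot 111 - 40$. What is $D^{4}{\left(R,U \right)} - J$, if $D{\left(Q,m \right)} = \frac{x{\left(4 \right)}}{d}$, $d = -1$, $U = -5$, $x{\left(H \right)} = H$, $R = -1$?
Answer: $-10582$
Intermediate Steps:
$J = 10838$ ($J = 10878 - 40 = 10838$)
$D{\left(Q,m \right)} = -4$ ($D{\left(Q,m \right)} = \frac{4}{-1} = 4 \left(-1\right) = -4$)
$D^{4}{\left(R,U \right)} - J = \left(-4\right)^{4} - 10838 = 256 - 10838 = -10582$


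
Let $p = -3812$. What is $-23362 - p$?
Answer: $-19550$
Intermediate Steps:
$-23362 - p = -23362 - -3812 = -23362 + 3812 = -19550$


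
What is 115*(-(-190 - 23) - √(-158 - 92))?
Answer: 24495 - 575*I*√10 ≈ 24495.0 - 1818.3*I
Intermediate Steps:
115*(-(-190 - 23) - √(-158 - 92)) = 115*(-1*(-213) - √(-250)) = 115*(213 - 5*I*√10) = 24495 - 575*I*√10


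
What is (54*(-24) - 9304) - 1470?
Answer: -12070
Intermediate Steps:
(54*(-24) - 9304) - 1470 = (-1296 - 9304) - 1470 = -10600 - 1470 = -12070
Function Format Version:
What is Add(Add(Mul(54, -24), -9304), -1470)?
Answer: -12070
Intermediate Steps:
Add(Add(Mul(54, -24), -9304), -1470) = Add(Add(-1296, -9304), -1470) = Add(-10600, -1470) = -12070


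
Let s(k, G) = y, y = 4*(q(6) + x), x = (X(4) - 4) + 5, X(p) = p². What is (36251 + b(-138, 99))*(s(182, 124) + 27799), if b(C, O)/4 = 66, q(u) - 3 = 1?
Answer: 1018147745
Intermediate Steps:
q(u) = 4 (q(u) = 3 + 1 = 4)
b(C, O) = 264 (b(C, O) = 4*66 = 264)
x = 17 (x = (4² - 4) + 5 = (16 - 4) + 5 = 12 + 5 = 17)
y = 84 (y = 4*(4 + 17) = 4*21 = 84)
s(k, G) = 84
(36251 + b(-138, 99))*(s(182, 124) + 27799) = (36251 + 264)*(84 + 27799) = 36515*27883 = 1018147745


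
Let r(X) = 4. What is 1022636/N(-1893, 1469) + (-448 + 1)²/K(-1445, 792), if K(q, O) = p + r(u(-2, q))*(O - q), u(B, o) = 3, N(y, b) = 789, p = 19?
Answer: 3109208771/2358321 ≈ 1318.4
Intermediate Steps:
K(q, O) = 19 - 4*q + 4*O (K(q, O) = 19 + 4*(O - q) = 19 + (-4*q + 4*O) = 19 - 4*q + 4*O)
1022636/N(-1893, 1469) + (-448 + 1)²/K(-1445, 792) = 1022636/789 + (-448 + 1)²/(19 - 4*(-1445) + 4*792) = 1022636*(1/789) + (-447)²/(19 + 5780 + 3168) = 1022636/789 + 199809/8967 = 1022636/789 + 199809*(1/8967) = 1022636/789 + 66603/2989 = 3109208771/2358321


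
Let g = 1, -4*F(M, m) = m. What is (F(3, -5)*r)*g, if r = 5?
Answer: 25/4 ≈ 6.2500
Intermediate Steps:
F(M, m) = -m/4
(F(3, -5)*r)*g = (-¼*(-5)*5)*1 = ((5/4)*5)*1 = (25/4)*1 = 25/4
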